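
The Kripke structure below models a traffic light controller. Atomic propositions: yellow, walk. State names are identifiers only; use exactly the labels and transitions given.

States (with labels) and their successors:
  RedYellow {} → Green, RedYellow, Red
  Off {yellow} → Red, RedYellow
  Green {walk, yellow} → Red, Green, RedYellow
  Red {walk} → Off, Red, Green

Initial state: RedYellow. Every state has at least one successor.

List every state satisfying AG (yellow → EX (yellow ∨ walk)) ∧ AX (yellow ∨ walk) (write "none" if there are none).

States satisfying yellow → EX (yellow ∨ walk): {RedYellow, Off, Green, Red}.
States satisfying AG (yellow → EX (yellow ∨ walk)): {RedYellow, Off, Green, Red}.
States satisfying yellow ∨ walk: {Off, Green, Red}.
States satisfying AX (yellow ∨ walk): {Red}.
States satisfying AG (yellow → EX (yellow ∨ walk)) ∧ AX (yellow ∨ walk): {Red}.

{Red}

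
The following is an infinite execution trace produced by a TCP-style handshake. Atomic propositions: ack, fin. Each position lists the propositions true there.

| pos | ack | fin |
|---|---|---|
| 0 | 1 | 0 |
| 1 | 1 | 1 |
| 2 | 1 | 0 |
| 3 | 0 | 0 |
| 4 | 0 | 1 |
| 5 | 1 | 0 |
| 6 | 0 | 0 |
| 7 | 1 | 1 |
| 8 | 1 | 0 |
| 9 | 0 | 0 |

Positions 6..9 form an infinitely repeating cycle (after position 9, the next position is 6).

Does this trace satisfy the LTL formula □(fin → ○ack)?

Holds

fin → ○ack holds at every position 0..9, and those are all positions ever visited, so □(fin → ○ack) holds.
Positions where fin holds: 1, 4, 7.
Check ○ack at each: 1→ok, 4→ok, 7→ok.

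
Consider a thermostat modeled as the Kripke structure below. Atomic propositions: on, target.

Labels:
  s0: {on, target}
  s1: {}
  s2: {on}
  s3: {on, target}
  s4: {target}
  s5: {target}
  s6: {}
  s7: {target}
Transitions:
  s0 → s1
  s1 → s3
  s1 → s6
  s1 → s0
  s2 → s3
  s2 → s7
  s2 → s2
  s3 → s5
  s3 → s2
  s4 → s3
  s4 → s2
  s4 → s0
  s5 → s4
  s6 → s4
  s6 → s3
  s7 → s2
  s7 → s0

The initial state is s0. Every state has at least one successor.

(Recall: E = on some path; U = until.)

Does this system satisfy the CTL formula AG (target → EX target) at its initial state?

States satisfying target → EX target: {s1, s2, s3, s4, s5, s6, s7}.
States satisfying AG (target → EX target): ∅.
s0 is reachable from s0 and violates target → EX target, so AG fails at s0.
s0 ∉ Sat(AG (target → EX target)).

No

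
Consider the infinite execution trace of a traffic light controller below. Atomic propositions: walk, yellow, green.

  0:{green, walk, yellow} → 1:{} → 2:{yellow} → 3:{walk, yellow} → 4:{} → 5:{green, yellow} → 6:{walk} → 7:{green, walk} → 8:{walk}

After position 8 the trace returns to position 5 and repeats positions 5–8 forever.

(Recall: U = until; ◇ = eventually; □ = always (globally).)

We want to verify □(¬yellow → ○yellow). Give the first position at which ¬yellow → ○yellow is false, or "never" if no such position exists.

6

Check ¬yellow → ○yellow at each position in order: 0 ✓, 1 ✓, 2 ✓, 3 ✓, 4 ✓, 5 ✓.
At position 6 the labels are {walk} and the next position 7 has {green, walk}, so ¬yellow → ○yellow is false there. This is the first violation.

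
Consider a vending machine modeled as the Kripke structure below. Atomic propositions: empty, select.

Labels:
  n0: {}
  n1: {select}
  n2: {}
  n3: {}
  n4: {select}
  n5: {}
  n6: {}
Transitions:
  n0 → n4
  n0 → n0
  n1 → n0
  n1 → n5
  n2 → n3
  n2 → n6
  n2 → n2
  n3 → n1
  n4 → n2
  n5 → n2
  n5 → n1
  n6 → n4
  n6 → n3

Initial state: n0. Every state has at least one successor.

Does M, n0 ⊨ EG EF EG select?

No

States satisfying EF EG select: ∅.
States satisfying EG EF EG select: ∅.
No suitable path/successor from n0 witnesses the formula.
n0 ∉ Sat(EG EF EG select).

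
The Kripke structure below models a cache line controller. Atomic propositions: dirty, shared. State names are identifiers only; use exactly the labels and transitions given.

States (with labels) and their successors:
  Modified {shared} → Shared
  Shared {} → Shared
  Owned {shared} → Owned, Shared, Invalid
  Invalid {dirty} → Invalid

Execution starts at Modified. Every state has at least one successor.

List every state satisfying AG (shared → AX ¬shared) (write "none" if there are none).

States satisfying shared → AX ¬shared: {Modified, Shared, Invalid}.
States satisfying AG (shared → AX ¬shared): {Modified, Shared, Invalid}.

{Modified, Shared, Invalid}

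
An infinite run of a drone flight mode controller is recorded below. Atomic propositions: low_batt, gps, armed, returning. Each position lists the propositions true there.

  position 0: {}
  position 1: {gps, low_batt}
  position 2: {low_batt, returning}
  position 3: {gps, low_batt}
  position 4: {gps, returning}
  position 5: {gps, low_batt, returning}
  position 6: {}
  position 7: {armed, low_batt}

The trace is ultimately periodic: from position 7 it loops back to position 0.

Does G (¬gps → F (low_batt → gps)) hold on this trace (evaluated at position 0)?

Holds

¬gps → F (low_batt → gps) holds at every position 0..7, and those are all positions ever visited, so G (¬gps → F (low_batt → gps)) holds.
Positions where ¬gps holds: 0, 2, 6, 7.
Check F (low_batt → gps) at each: 0→ok, 2→ok, 6→ok, 7→ok.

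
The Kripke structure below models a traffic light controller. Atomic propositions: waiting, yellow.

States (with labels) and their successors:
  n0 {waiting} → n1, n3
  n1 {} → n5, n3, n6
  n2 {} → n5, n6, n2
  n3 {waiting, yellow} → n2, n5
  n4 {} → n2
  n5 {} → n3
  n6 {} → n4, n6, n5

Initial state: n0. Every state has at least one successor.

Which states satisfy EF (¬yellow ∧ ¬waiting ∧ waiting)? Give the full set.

none

States satisfying ¬yellow ∧ ¬waiting ∧ waiting: ∅.
States satisfying EF (¬yellow ∧ ¬waiting ∧ waiting): ∅.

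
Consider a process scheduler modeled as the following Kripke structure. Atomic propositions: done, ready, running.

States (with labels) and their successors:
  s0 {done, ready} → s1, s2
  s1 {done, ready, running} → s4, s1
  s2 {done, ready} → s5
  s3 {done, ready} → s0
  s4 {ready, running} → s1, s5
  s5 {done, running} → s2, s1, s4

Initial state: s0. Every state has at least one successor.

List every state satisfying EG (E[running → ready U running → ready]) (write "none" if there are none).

{s0, s1, s3, s4}

States satisfying E[running → ready U running → ready]: {s0, s1, s2, s3, s4}.
States satisfying EG (E[running → ready U running → ready]): {s0, s1, s3, s4}.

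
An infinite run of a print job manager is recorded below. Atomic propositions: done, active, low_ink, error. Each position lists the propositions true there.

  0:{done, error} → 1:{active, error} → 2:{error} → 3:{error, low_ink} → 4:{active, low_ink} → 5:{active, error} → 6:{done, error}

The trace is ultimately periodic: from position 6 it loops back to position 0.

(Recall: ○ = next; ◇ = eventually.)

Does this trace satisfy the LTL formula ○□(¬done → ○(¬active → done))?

The position after 0 is 1; □(¬done → ○(¬active → done)) is false there.

Violated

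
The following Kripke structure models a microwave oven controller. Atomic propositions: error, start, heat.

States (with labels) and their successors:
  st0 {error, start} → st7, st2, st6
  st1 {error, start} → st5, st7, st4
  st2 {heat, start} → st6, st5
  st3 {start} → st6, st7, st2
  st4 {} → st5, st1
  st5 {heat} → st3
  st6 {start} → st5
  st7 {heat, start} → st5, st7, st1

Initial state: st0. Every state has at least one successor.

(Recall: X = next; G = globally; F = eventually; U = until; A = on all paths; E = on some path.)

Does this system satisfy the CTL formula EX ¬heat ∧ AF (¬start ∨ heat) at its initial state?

Yes

States satisfying ¬heat: {st0, st1, st3, st4, st6}.
States satisfying EX ¬heat: {st0, st1, st2, st3, st4, st5, st7}.
States satisfying ¬start ∨ heat: {st2, st4, st5, st7}.
States satisfying AF (¬start ∨ heat): {st0, st1, st2, st3, st4, st5, st6, st7}.
States satisfying EX ¬heat ∧ AF (¬start ∨ heat): {st0, st1, st2, st3, st4, st5, st7}.
st0 ∈ Sat(EX ¬heat ∧ AF (¬start ∨ heat)).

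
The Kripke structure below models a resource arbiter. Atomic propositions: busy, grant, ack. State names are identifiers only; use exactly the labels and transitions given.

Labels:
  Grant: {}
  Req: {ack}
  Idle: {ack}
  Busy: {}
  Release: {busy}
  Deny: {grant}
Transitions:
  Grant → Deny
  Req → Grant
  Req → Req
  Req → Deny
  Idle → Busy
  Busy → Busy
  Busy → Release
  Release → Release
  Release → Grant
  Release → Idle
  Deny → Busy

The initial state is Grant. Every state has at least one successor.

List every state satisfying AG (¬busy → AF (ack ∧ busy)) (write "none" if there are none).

States satisfying ¬busy → AF (ack ∧ busy): {Release}.
States satisfying AG (¬busy → AF (ack ∧ busy)): ∅.

none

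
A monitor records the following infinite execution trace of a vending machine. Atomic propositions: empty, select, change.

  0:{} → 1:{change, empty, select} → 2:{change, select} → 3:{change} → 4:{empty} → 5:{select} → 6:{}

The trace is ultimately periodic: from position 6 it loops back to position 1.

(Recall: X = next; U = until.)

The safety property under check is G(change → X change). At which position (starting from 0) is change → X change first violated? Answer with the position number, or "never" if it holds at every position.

Check change → X change at each position in order: 0 ✓, 1 ✓, 2 ✓.
At position 3 the labels are {change} and the next position 4 has {empty}, so change → X change is false there. This is the first violation.

3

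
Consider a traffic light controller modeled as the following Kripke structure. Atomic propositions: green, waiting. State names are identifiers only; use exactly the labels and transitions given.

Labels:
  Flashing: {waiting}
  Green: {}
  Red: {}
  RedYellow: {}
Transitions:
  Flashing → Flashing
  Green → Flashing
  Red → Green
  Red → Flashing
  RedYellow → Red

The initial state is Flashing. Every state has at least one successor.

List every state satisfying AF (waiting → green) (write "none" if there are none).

{Green, Red, RedYellow}

States satisfying waiting → green: {Green, Red, RedYellow}.
States satisfying AF (waiting → green): {Green, Red, RedYellow}.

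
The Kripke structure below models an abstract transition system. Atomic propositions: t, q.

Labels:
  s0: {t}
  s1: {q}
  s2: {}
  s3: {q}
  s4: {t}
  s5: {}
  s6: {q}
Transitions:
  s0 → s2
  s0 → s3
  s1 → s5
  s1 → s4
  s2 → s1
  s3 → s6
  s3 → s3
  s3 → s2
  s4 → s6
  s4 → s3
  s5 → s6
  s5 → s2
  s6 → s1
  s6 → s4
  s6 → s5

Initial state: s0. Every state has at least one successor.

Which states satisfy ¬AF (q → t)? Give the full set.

{s3}

States satisfying q → t: {s0, s2, s4, s5}.
States satisfying AF (q → t): {s0, s1, s2, s4, s5, s6}.
States satisfying ¬AF (q → t): {s3}.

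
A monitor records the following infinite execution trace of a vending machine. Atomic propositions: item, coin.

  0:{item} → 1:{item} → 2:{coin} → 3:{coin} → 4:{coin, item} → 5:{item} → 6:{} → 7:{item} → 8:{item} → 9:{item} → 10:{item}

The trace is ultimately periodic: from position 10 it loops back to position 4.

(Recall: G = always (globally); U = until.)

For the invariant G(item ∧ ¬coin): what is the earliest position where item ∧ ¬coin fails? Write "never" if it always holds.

2

Check item ∧ ¬coin at each position in order: 0 ✓, 1 ✓.
At position 2 the labels are {coin}, so item ∧ ¬coin is false there. This is the first violation.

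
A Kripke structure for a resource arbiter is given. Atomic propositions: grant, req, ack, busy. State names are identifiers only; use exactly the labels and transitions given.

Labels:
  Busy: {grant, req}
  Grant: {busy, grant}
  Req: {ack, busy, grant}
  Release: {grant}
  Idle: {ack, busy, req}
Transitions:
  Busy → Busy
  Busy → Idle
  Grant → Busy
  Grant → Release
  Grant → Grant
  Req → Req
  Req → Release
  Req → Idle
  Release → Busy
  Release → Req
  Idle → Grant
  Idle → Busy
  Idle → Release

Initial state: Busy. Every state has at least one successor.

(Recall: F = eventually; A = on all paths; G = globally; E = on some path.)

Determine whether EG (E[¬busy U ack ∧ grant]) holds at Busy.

States satisfying E[¬busy U ack ∧ grant]: {Req, Release}.
States satisfying EG (E[¬busy U ack ∧ grant]): {Req, Release}.
No suitable path/successor from Busy witnesses the formula.
Busy ∉ Sat(EG (E[¬busy U ack ∧ grant])).

Violated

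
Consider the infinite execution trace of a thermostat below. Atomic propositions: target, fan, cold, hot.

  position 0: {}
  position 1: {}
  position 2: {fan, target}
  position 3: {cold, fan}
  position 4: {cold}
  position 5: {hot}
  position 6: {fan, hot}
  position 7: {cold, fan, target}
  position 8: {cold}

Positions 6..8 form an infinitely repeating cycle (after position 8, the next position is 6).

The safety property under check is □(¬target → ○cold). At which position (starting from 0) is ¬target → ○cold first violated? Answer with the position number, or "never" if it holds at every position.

At position 0 the labels are {} and the next position 1 has {}, so ¬target → ○cold is false there. This is the first violation.

0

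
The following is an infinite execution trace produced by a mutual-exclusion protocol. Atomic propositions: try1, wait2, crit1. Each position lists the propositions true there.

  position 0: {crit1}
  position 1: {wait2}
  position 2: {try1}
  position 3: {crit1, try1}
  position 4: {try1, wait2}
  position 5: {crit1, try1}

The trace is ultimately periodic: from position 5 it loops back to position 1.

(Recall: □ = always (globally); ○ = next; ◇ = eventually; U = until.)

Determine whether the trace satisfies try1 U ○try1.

Walking from position 0: at position 0, ○try1 has not yet held and try1 fails, so try1 U ○try1 is false.

Violated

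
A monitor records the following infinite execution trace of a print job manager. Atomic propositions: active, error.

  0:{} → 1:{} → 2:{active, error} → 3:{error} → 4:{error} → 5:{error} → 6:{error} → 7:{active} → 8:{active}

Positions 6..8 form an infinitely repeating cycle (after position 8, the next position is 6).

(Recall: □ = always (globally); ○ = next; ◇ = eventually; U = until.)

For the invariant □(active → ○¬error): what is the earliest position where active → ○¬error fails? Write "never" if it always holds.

Check active → ○¬error at each position in order: 0 ✓, 1 ✓.
At position 2 the labels are {active, error} and the next position 3 has {error}, so active → ○¬error is false there. This is the first violation.

2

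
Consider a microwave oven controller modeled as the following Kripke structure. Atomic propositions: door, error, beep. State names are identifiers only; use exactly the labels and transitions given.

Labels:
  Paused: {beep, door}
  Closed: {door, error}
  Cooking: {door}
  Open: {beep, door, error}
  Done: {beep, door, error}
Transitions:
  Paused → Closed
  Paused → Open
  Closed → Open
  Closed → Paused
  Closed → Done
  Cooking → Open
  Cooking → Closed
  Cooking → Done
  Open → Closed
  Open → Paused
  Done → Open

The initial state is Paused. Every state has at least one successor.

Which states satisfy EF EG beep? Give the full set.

States satisfying EG beep: {Paused, Open, Done}.
States satisfying EF EG beep: {Paused, Closed, Cooking, Open, Done}.

{Paused, Closed, Cooking, Open, Done}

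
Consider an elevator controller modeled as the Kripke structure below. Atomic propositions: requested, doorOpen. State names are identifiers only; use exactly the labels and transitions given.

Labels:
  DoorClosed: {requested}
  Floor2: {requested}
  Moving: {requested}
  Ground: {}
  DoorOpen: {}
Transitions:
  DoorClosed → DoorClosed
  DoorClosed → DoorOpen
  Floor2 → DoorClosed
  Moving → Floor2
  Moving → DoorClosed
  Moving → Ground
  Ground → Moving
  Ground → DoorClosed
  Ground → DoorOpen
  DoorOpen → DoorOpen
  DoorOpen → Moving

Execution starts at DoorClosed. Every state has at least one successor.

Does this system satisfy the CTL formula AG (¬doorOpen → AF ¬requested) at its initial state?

Violated

States satisfying ¬doorOpen → AF ¬requested: {Ground, DoorOpen}.
States satisfying AG (¬doorOpen → AF ¬requested): ∅.
DoorClosed is reachable from DoorClosed and violates ¬doorOpen → AF ¬requested, so AG fails at DoorClosed.
DoorClosed ∉ Sat(AG (¬doorOpen → AF ¬requested)).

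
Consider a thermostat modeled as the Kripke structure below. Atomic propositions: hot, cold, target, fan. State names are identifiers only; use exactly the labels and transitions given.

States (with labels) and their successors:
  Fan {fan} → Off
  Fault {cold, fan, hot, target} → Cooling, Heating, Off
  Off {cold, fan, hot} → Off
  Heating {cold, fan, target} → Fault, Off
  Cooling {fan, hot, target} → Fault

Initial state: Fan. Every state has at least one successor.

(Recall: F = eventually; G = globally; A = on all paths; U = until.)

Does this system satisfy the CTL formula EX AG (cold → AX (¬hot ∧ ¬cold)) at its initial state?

States satisfying AG (cold → AX (¬hot ∧ ¬cold)): ∅.
States satisfying EX AG (cold → AX (¬hot ∧ ¬cold)): ∅.
No suitable path/successor from Fan witnesses the formula.
Fan ∉ Sat(EX AG (cold → AX (¬hot ∧ ¬cold))).

Does not hold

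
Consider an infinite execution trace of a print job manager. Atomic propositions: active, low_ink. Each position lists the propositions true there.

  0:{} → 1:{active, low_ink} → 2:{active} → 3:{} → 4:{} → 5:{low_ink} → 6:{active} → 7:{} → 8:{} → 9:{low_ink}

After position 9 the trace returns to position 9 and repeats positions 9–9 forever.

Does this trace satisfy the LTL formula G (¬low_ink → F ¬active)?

Holds

¬low_ink → F ¬active holds at every position 0..9, and those are all positions ever visited, so G (¬low_ink → F ¬active) holds.
Positions where ¬low_ink holds: 0, 2, 3, 4, 6, 7, 8.
Check F ¬active at each: 0→ok, 2→ok, 3→ok, 4→ok, 6→ok, 7→ok, 8→ok.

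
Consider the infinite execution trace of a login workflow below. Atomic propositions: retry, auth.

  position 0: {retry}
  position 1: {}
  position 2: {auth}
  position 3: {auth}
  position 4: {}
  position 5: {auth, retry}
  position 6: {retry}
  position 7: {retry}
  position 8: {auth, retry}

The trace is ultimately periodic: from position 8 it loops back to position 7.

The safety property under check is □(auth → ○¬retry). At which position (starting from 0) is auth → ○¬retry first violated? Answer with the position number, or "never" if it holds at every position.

Check auth → ○¬retry at each position in order: 0 ✓, 1 ✓, 2 ✓, 3 ✓, 4 ✓.
At position 5 the labels are {auth, retry} and the next position 6 has {retry}, so auth → ○¬retry is false there. This is the first violation.

5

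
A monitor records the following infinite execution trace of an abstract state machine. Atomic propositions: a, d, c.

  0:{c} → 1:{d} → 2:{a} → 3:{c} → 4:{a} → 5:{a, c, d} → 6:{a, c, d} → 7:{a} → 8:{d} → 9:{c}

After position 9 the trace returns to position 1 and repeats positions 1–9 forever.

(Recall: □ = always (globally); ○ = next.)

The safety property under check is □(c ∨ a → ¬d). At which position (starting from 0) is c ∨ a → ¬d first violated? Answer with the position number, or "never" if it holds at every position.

Check c ∨ a → ¬d at each position in order: 0 ✓, 1 ✓, 2 ✓, 3 ✓, 4 ✓.
At position 5 the labels are {a, c, d}, so c ∨ a → ¬d is false there. This is the first violation.

5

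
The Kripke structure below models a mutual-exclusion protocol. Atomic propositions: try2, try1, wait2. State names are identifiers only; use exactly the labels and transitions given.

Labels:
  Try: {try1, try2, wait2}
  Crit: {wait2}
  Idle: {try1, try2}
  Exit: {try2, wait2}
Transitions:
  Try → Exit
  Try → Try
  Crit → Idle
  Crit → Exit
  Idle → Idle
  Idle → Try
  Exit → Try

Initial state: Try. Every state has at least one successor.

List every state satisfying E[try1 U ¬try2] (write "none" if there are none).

States satisfying try1: {Try, Idle}.
States satisfying ¬try2: {Crit}.
States satisfying E[try1 U ¬try2]: {Crit}.

{Crit}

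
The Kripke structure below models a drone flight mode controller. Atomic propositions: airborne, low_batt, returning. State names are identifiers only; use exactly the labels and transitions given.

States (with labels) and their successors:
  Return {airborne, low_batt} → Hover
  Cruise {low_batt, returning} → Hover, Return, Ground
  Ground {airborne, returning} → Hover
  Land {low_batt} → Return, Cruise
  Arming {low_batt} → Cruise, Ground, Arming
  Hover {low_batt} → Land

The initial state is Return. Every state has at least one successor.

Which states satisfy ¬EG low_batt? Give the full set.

States satisfying low_batt: {Return, Cruise, Land, Arming, Hover}.
States satisfying EG low_batt: {Return, Cruise, Land, Arming, Hover}.
States satisfying ¬EG low_batt: {Ground}.

{Ground}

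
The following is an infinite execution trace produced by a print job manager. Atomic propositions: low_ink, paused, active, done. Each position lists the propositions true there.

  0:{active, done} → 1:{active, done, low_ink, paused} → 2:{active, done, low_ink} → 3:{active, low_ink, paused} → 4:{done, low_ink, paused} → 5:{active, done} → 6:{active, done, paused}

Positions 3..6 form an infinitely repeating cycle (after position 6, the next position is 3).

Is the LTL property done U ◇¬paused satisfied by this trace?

Yes

Walking from position 0: ◇¬paused first holds at position 0, and done holds at every earlier position along the way, so done U ◇¬paused holds.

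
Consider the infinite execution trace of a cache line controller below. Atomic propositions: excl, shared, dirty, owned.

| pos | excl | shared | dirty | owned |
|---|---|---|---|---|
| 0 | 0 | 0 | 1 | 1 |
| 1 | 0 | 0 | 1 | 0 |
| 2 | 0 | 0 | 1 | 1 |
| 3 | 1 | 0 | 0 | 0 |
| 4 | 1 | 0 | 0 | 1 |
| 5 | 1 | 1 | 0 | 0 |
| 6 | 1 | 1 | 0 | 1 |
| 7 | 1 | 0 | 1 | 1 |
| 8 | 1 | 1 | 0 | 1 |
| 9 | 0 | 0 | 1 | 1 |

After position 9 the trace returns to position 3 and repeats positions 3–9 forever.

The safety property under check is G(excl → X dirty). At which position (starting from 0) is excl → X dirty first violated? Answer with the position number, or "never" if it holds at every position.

Check excl → X dirty at each position in order: 0 ✓, 1 ✓, 2 ✓.
At position 3 the labels are {excl} and the next position 4 has {excl, owned}, so excl → X dirty is false there. This is the first violation.

3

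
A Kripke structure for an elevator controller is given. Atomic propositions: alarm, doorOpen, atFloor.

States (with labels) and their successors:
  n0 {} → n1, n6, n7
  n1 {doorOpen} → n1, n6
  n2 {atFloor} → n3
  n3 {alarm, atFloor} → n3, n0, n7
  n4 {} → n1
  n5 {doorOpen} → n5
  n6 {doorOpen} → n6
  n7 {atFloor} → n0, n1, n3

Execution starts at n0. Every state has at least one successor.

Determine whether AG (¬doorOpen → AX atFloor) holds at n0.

States satisfying ¬doorOpen → AX atFloor: {n1, n2, n5, n6}.
States satisfying AG (¬doorOpen → AX atFloor): {n1, n5, n6}.
n0 is reachable from n0 and violates ¬doorOpen → AX atFloor, so AG fails at n0.
n0 ∉ Sat(AG (¬doorOpen → AX atFloor)).

Violated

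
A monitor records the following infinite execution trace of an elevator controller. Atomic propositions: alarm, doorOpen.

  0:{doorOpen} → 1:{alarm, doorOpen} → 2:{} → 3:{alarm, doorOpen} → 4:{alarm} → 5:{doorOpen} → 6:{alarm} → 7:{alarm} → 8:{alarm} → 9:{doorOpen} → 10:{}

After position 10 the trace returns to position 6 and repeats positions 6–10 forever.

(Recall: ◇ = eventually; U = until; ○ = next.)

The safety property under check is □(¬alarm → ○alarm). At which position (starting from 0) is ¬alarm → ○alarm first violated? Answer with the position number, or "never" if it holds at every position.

Check ¬alarm → ○alarm at each position in order: 0 ✓, 1 ✓, 2 ✓, 3 ✓, 4 ✓, 5 ✓, 6 ✓, 7 ✓, 8 ✓.
At position 9 the labels are {doorOpen} and the next position 10 has {}, so ¬alarm → ○alarm is false there. This is the first violation.

9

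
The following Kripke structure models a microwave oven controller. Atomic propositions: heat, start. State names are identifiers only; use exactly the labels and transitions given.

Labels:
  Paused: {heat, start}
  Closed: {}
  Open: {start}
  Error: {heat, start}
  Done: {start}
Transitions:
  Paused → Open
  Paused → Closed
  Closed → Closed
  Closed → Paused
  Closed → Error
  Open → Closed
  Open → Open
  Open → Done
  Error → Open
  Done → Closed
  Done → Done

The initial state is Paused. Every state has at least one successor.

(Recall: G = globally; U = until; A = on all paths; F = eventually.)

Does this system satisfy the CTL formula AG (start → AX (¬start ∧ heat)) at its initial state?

States satisfying start → AX (¬start ∧ heat): {Closed}.
States satisfying AG (start → AX (¬start ∧ heat)): ∅.
Done is reachable from Paused and violates start → AX (¬start ∧ heat), so AG fails at Paused.
Paused ∉ Sat(AG (start → AX (¬start ∧ heat))).

Violated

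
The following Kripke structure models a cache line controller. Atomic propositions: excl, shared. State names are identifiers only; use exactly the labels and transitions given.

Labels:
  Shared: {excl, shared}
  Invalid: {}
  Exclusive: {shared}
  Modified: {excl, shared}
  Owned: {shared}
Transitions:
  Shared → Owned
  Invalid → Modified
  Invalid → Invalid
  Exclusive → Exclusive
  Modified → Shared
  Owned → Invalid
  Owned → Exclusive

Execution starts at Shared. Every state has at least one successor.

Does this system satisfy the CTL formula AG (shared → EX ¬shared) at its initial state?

States satisfying shared → EX ¬shared: {Invalid, Owned}.
States satisfying AG (shared → EX ¬shared): ∅.
Exclusive is reachable from Shared and violates shared → EX ¬shared, so AG fails at Shared.
Shared ∉ Sat(AG (shared → EX ¬shared)).

No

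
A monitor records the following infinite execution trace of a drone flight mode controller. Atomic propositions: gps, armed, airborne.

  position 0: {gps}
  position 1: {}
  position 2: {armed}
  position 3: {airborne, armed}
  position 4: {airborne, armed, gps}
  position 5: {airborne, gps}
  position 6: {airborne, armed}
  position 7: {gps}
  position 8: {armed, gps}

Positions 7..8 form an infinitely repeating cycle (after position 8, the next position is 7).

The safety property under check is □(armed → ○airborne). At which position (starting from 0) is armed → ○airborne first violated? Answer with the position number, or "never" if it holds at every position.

6

Check armed → ○airborne at each position in order: 0 ✓, 1 ✓, 2 ✓, 3 ✓, 4 ✓, 5 ✓.
At position 6 the labels are {airborne, armed} and the next position 7 has {gps}, so armed → ○airborne is false there. This is the first violation.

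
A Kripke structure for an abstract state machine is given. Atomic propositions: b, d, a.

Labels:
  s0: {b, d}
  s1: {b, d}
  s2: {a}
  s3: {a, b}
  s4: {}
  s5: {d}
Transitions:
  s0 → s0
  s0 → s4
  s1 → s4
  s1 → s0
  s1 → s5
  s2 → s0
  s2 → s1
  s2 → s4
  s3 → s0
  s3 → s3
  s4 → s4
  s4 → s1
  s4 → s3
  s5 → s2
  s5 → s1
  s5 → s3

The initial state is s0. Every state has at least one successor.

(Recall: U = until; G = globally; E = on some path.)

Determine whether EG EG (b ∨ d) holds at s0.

States satisfying EG (b ∨ d): {s0, s1, s3, s5}.
States satisfying EG EG (b ∨ d): {s0, s1, s3, s5}.
s0 ∈ Sat(EG EG (b ∨ d)).

Holds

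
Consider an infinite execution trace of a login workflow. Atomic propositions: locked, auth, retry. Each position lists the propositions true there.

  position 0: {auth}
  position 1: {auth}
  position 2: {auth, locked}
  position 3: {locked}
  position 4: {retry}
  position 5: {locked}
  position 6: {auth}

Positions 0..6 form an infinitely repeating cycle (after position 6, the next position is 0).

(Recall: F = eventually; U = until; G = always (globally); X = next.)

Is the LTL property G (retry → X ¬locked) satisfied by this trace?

retry → X ¬locked must hold at every position from 0 onward. It fails at position 4, so G (retry → X ¬locked) is false.
Positions where retry holds: 4.
Check X ¬locked at each: 4→fails.

No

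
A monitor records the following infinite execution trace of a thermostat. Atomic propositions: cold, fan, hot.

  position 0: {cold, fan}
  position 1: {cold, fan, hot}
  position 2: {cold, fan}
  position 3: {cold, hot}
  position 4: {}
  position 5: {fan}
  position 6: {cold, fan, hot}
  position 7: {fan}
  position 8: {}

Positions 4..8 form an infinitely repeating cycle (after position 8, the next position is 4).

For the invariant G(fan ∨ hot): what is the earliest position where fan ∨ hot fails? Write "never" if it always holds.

Check fan ∨ hot at each position in order: 0 ✓, 1 ✓, 2 ✓, 3 ✓.
At position 4 the labels are {}, so fan ∨ hot is false there. This is the first violation.

4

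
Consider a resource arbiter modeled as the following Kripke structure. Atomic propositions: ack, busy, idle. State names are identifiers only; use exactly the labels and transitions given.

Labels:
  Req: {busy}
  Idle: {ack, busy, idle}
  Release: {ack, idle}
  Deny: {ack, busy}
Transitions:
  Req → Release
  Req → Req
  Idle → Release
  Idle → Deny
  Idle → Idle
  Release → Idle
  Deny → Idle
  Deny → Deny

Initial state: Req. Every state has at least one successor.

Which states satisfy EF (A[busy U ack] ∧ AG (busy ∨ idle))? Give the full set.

States satisfying A[busy U ack] ∧ AG (busy ∨ idle): {Idle, Release, Deny}.
States satisfying EF (A[busy U ack] ∧ AG (busy ∨ idle)): {Req, Idle, Release, Deny}.

{Req, Idle, Release, Deny}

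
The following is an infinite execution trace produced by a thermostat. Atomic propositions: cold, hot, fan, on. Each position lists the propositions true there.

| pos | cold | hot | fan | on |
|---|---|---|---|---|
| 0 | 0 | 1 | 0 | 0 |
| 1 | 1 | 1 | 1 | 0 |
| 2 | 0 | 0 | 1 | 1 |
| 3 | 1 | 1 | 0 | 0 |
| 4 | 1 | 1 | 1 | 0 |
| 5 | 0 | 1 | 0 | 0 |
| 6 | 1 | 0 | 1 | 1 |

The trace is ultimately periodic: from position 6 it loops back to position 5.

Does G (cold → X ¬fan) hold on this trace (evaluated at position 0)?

Violated

cold → X ¬fan must hold at every position from 0 onward. It fails at position 1, so G (cold → X ¬fan) is false.
Positions where cold holds: 1, 3, 4, 6.
Check X ¬fan at each: 1→fails, 3→fails, 4→ok, 6→ok.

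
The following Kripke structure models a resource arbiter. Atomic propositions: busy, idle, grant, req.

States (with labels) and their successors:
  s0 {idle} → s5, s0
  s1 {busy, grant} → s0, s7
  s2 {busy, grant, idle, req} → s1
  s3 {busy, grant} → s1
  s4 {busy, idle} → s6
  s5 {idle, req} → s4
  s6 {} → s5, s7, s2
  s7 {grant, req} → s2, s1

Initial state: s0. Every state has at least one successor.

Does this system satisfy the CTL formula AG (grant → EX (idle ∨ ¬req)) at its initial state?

Satisfied

States satisfying grant → EX (idle ∨ ¬req): {s0, s1, s2, s3, s4, s5, s6, s7}.
States satisfying AG (grant → EX (idle ∨ ¬req)): {s0, s1, s2, s3, s4, s5, s6, s7}.
Every state reachable from s0 satisfies grant → EX (idle ∨ ¬req).
s0 ∈ Sat(AG (grant → EX (idle ∨ ¬req))).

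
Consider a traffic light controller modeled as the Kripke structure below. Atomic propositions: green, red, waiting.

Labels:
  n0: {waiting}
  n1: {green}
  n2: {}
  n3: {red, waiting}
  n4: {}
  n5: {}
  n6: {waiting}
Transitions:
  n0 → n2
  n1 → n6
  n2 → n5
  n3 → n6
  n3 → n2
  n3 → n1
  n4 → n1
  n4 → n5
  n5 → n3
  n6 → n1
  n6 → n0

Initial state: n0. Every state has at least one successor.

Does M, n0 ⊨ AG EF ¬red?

States satisfying EF ¬red: {n0, n1, n2, n3, n4, n5, n6}.
States satisfying AG EF ¬red: {n0, n1, n2, n3, n4, n5, n6}.
Every state reachable from n0 satisfies EF ¬red.
n0 ∈ Sat(AG EF ¬red).

Satisfied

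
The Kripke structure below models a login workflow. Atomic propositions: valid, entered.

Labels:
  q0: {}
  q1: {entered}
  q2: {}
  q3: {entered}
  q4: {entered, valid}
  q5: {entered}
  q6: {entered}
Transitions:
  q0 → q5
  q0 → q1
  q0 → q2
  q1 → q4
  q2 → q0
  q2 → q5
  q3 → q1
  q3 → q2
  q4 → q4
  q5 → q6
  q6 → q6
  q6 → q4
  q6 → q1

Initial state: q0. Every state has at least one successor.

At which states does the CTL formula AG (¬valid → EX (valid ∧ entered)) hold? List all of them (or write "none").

{q1, q4, q6}

States satisfying ¬valid → EX (valid ∧ entered): {q1, q4, q6}.
States satisfying AG (¬valid → EX (valid ∧ entered)): {q1, q4, q6}.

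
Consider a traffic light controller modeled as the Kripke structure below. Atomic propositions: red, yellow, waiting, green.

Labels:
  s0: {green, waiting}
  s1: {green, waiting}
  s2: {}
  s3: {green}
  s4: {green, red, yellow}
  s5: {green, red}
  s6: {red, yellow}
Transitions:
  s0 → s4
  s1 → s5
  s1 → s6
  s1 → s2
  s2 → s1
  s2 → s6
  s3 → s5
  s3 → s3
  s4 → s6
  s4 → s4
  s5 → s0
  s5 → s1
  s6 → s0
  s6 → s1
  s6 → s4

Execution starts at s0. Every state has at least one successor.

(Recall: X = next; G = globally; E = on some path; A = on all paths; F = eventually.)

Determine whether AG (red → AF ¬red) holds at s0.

Does not hold

States satisfying red → AF ¬red: {s0, s1, s2, s3, s5}.
States satisfying AG (red → AF ¬red): ∅.
s4 is reachable from s0 and violates red → AF ¬red, so AG fails at s0.
s0 ∉ Sat(AG (red → AF ¬red)).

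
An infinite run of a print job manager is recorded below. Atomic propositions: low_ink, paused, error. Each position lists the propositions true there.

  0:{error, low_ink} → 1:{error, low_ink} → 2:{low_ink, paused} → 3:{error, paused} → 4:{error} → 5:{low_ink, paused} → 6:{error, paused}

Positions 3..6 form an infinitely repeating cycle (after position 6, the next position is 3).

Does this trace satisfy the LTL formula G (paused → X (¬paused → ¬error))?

paused → X (¬paused → ¬error) must hold at every position from 0 onward. It fails at position 3, so G (paused → X (¬paused → ¬error)) is false.
Positions where paused holds: 2, 3, 5, 6.
Check X (¬paused → ¬error) at each: 2→ok, 3→fails, 5→ok, 6→ok.

Violated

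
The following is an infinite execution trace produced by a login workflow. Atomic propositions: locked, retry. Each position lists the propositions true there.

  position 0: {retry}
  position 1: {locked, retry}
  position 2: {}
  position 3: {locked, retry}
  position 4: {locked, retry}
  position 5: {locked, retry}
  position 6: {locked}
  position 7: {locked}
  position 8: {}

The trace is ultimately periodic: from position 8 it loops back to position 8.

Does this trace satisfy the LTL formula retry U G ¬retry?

Does not hold

Walking from position 0: at position 2, G ¬retry has not yet held and retry fails, so retry U G ¬retry is false.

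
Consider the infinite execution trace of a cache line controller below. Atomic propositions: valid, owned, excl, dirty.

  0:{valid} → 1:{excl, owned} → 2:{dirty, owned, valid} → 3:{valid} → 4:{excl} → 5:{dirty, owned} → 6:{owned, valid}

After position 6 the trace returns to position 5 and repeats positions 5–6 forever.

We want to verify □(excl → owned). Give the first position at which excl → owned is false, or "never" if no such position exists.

Check excl → owned at each position in order: 0 ✓, 1 ✓, 2 ✓, 3 ✓.
At position 4 the labels are {excl}, so excl → owned is false there. This is the first violation.

4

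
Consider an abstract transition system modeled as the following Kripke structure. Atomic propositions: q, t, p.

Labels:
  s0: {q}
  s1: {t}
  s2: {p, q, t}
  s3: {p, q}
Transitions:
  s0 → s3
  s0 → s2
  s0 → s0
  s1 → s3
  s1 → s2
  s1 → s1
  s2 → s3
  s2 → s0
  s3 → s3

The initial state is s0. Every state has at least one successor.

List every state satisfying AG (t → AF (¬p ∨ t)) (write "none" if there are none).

{s0, s1, s2, s3}

States satisfying t → AF (¬p ∨ t): {s0, s1, s2, s3}.
States satisfying AG (t → AF (¬p ∨ t)): {s0, s1, s2, s3}.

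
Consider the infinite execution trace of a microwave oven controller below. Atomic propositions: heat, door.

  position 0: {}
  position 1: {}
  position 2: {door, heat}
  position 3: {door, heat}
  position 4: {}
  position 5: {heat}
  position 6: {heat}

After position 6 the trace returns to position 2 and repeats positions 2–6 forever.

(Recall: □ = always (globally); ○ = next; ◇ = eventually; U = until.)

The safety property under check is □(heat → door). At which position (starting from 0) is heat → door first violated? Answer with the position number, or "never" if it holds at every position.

5

Check heat → door at each position in order: 0 ✓, 1 ✓, 2 ✓, 3 ✓, 4 ✓.
At position 5 the labels are {heat}, so heat → door is false there. This is the first violation.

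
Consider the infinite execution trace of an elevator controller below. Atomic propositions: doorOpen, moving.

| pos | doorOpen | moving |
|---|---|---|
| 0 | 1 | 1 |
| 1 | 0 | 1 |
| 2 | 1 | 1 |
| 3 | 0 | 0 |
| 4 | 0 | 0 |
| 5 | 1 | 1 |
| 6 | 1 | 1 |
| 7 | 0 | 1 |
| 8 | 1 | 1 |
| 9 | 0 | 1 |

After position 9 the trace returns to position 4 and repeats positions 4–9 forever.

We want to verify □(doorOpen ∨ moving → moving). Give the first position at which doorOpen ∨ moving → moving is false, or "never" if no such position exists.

doorOpen ∨ moving → moving holds at every position 0..9, and those are all the positions the trace ever visits, so the invariant □(doorOpen ∨ moving → moving) is never violated.

never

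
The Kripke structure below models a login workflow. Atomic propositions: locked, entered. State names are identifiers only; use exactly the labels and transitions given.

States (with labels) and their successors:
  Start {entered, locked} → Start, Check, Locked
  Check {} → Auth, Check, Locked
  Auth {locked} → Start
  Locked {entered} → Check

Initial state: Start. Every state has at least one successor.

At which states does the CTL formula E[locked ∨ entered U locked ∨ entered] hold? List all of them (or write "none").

States satisfying locked ∨ entered: {Start, Auth, Locked}.
States satisfying E[locked ∨ entered U locked ∨ entered]: {Start, Auth, Locked}.

{Start, Auth, Locked}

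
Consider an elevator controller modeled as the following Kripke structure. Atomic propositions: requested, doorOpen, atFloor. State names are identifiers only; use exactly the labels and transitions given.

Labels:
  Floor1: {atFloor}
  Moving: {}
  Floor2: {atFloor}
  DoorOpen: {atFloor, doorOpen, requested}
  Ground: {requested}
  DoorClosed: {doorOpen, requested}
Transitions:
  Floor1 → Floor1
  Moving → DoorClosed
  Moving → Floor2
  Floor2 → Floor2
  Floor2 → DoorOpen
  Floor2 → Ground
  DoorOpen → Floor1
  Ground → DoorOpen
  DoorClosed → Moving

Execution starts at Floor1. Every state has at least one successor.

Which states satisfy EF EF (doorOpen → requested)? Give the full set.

{Floor1, Moving, Floor2, DoorOpen, Ground, DoorClosed}

States satisfying EF (doorOpen → requested): {Floor1, Moving, Floor2, DoorOpen, Ground, DoorClosed}.
States satisfying EF EF (doorOpen → requested): {Floor1, Moving, Floor2, DoorOpen, Ground, DoorClosed}.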